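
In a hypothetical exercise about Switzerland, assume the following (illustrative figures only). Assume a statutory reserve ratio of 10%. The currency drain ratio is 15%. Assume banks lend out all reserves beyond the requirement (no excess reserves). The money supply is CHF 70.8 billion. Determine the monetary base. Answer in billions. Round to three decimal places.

The money multiplier is m = (1 + c) / (rr + c) = (1 + 0.15) / (0.1 + 0.15) = 4.6.
MB = M / m = 70.8 / 4.6 ≈ 15.3913 billion.

CHF 15.391 billion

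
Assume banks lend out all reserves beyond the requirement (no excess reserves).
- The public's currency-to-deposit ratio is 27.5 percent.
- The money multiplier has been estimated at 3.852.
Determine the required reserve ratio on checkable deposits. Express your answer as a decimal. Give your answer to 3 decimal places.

Using m = 3.852. Since m = (1 + c)/(c + rr + e), the denominator satisfies c + rr + e = (1 + c)/m = (1 + 0.275) / 3.852 ≈ 0.330997.
With c = 0.275 and e = 0, the required reserve ratio on checkable deposits is 0.330997 − 0.275 − 0 = 0.055997.

0.056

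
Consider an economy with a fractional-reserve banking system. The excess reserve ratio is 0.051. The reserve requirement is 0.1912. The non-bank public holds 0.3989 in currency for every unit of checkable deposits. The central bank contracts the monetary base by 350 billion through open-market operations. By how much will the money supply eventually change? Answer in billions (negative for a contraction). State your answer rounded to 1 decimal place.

-763.7 billion

The money multiplier is m = (1 + c) / (rr + e + c) = (1 + 0.3989) / (0.1912 + 0.051 + 0.3989) ≈ 2.18203.
The sale removes 350 billion of base, so ΔM = m × ΔMB = 2.18203 × (−350) = -763.7105 billion.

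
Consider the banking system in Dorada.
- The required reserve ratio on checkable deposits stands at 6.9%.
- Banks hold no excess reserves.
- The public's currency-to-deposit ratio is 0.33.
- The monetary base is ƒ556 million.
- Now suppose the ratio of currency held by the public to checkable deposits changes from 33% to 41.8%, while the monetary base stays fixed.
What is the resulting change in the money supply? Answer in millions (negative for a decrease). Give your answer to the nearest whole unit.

Initially m₁ = (1 + 0.33) / (0.069 + 0.33) ≈ 3.3333, so M₁ = 3.3333 × 556 = 1853.3148 million.
After the change m₂ = (1 + 0.418) / (0.069 + 0.418) ≈ 2.9117, so M₂ = 2.9117 × 556 = 1618.9052 million.
ΔM = M₂ − M₁ = 1618.9052 − 1853.3148 = -234.4096 million.

-234 million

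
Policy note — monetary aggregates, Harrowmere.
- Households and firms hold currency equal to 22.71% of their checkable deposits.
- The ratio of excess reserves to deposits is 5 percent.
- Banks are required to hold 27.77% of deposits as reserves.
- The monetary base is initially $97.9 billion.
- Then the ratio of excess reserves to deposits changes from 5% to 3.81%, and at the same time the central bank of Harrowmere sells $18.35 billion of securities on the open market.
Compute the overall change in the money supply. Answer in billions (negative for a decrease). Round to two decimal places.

-36.73 billion

Before: m₁ = (1 + 0.2271) / (0.2777 + 0.05 + 0.2271) ≈ 2.21179, MB₁ = 97.9, so M₁ = 2.21179 × 97.9 ≈ 216.5342 billion.
After: m₂ = (1 + 0.2271) / (0.2777 + 0.0381 + 0.2271) ≈ 2.26027, MB₂ = 97.9 − 18.35 = 79.55, so M₂ = 2.26027 × 79.55 ≈ 179.8045 billion.
ΔM = M₂ − M₁ = 179.8045 − 216.5342 = -36.7297 billion.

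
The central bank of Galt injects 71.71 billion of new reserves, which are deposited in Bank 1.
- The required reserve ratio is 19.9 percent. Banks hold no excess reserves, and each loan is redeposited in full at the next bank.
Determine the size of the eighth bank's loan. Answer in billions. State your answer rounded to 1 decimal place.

12.2 billion

Each bank lends a fraction (1 − rr) = 0.8010 of the deposit it receives, so Bank 8 receives 71.71·0.8010^7 and lends 71.71·0.8010^8 ≈ 12.1518 billion.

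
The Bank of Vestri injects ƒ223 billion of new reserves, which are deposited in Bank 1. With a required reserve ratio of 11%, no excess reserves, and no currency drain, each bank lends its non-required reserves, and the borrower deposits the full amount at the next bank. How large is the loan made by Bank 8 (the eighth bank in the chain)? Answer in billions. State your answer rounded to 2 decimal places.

ƒ87.79 billion

Each bank lends a fraction (1 − rr) = 0.8900 of the deposit it receives, so Bank 8 receives 223·0.8900^7 and lends 223·0.8900^8 ≈ 87.7859 billion.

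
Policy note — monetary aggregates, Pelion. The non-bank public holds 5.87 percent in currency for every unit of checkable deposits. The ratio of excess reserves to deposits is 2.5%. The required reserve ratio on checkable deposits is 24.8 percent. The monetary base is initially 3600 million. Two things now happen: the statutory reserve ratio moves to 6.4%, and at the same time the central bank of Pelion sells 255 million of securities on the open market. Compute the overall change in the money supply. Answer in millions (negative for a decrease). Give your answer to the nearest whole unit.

12486 million

Before: m₁ = (1 + 0.0587) / (0.248 + 0.025 + 0.0587) ≈ 3.19174, MB₁ = 3600, so M₁ = 3.19174 × 3600 = 11490.264 million.
After: m₂ = (1 + 0.0587) / (0.064 + 0.025 + 0.0587) ≈ 7.16791, MB₂ = 3600 − 255 = 3345, so M₂ = 7.16791 × 3345 ≈ 23976.659 million.
ΔM = M₂ − M₁ = 23976.659 − 11490.264 = 12486.395 million.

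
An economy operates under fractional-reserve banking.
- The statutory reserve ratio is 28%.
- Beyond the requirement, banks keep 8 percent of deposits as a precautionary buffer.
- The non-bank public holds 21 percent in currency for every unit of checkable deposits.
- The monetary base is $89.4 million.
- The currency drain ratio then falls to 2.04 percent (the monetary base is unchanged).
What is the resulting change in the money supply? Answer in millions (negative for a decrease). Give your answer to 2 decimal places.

Initially m₁ = (1 + 0.21) / (0.28 + 0.08 + 0.21) ≈ 2.12281, so M₁ = 2.12281 × 89.4 ≈ 189.7792 million.
After the change m₂ = (1 + 0.0204) / (0.28 + 0.08 + 0.0204) ≈ 2.68244, so M₂ = 2.68244 × 89.4 ≈ 239.8101 million.
ΔM = M₂ − M₁ = 239.8101 − 189.7792 = 50.0309 million.

$50.03 million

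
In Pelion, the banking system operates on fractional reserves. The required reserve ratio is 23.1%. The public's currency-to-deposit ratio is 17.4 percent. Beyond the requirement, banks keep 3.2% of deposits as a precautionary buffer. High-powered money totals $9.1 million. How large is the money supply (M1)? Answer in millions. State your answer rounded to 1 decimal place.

$24.4 million

The money multiplier is m = (1 + c) / (rr + e + c) = (1 + 0.174) / (0.231 + 0.032 + 0.174) ≈ 2.6865.
So M = m × MB = 2.6865 × 9.1 ≈ 24.4472 million.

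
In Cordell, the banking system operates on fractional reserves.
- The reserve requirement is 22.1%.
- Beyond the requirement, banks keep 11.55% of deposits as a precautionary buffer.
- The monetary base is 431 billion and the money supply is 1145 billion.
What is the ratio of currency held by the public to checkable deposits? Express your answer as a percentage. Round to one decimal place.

Using m = M/MB = 1145/431 ≈ 2.656613. From m = (1 + c)/(c + rr + e), rearranging gives 1 + c = m·(c + rr + e), so c·(1 − m) = m·(rr + e) − 1.
Hence c = [m·(rr + e) − 1]/(1 − m) = [2.656613 × (0.221 + 0.1155) − 1] / (1 − 2.656613) ≈ 0.064016.

6.4%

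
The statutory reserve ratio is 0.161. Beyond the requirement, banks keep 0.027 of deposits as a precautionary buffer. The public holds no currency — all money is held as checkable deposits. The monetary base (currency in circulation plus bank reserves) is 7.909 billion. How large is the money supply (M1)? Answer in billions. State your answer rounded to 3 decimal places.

The money multiplier is m = 1 / (rr + e) = 1 / (0.161 + 0.027) ≈ 5.31915.
So M = m × MB = 5.31915 × 7.909 ≈ 42.0692 billion.

42.069 billion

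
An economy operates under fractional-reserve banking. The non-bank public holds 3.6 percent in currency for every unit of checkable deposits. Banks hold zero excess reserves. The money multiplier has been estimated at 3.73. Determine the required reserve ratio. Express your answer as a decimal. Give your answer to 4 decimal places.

Using m = 3.73. Since m = (1 + c)/(c + rr + e), the denominator satisfies c + rr + e = (1 + c)/m = (1 + 0.036) / 3.73 ≈ 0.277748.
With c = 0.036 and e = 0, the required reserve ratio is 0.277748 − 0.036 − 0 = 0.241748.

0.2417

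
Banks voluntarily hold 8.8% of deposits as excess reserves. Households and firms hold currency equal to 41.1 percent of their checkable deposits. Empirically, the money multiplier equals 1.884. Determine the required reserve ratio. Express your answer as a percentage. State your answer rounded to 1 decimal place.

25.0%

Using m = 1.884. Since m = (1 + c)/(c + rr + e), the denominator satisfies c + rr + e = (1 + c)/m = (1 + 0.411) / 1.884 ≈ 0.748938.
With c = 0.411 and e = 0.088, the required reserve ratio is 0.748938 − 0.411 − 0.088 = 0.249938.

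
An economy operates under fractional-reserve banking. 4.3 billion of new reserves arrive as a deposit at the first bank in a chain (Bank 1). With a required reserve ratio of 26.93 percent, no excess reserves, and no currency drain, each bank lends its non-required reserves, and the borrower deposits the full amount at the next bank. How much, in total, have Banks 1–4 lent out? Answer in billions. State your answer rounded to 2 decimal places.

Bank i lends (1 − rr)^i of the original deposit: Bank 1 lends 4.3·0.7307 ≈ 3.1420, Bank 2 lends 4.3·0.7307² ≈ 2.2959, and so on.
Summing a geometric series: total = 4.3·[0.7307·(1 − 0.7307^4) / (1 − 0.7307)] ≈ 8.3413 billion.

8.34 billion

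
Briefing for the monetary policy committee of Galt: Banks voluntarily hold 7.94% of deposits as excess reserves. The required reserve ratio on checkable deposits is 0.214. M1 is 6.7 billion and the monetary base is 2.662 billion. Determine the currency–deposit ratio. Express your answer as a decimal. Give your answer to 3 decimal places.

Using m = M/MB = 6.7/2.662 ≈ 2.516905. From m = (1 + c)/(c + rr + e), rearranging gives 1 + c = m·(c + rr + e), so c·(1 − m) = m·(rr + e) − 1.
Hence c = [m·(rr + e) − 1]/(1 − m) = [2.516905 × (0.214 + 0.0794) − 1] / (1 − 2.516905) ≈ 0.172417.

0.172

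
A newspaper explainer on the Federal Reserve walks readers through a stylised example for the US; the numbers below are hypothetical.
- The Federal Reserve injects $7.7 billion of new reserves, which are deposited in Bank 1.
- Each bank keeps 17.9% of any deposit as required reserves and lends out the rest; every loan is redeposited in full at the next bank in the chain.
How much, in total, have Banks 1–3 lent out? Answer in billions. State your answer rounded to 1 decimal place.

$15.8 billion

Bank i lends (1 − rr)^i of the original deposit: Bank 1 lends 7.7·0.8210 = 6.3217, Bank 2 lends 7.7·0.8210² ≈ 5.1901, and so on.
Summing a geometric series: total = 7.7·[0.8210·(1 − 0.8210^3) / (1 − 0.8210)] ≈ 15.7729 billion.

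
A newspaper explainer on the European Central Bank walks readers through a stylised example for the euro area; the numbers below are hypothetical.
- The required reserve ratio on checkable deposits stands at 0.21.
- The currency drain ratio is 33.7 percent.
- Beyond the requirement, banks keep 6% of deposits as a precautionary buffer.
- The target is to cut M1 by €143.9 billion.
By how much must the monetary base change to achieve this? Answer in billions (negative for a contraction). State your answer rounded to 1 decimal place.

-65.3 billion

The money multiplier is m = (1 + c) / (rr + e + c) = (1 + 0.337) / (0.21 + 0.06 + 0.337) ≈ 2.20264.
ΔMB = ΔM / m = (−143.9) / 2.20264 ≈ -65.3307 billion.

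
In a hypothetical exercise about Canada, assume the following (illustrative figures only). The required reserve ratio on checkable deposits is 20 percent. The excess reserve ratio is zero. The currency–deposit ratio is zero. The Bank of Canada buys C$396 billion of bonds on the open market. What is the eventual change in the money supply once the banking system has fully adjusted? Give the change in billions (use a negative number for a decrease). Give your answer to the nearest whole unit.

C$1980 billion

The simple money multiplier is m = 1/rr = 1/0.2 = 5.
An open-market purchase increases the monetary base by 396 billion, so ΔM = m × ΔMB = 5 × 396 = 1980 billion.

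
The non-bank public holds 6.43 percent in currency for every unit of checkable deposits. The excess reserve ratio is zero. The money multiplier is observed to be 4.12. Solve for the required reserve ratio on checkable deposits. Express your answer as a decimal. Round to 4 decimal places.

0.1940

Using m = 4.12. Since m = (1 + c)/(c + rr + e), the denominator satisfies c + rr + e = (1 + c)/m = (1 + 0.0643) / 4.12 ≈ 0.258325.
With c = 0.0643 and e = 0, the required reserve ratio on checkable deposits is 0.258325 − 0.0643 − 0 = 0.194025.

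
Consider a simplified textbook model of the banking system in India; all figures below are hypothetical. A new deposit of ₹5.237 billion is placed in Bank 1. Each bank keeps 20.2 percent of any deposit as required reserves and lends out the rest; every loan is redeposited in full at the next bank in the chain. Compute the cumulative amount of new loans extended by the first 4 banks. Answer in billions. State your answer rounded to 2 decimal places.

Bank i lends (1 − rr)^i of the original deposit: Bank 1 lends 5.237·0.7980 ≈ 4.1791, Bank 2 lends 5.237·0.7980² ≈ 3.3349, and so on.
Summing a geometric series: total = 5.237·[0.7980·(1 − 0.7980^4) / (1 − 0.7980)] ≈ 12.2991 billion.

₹12.30 billion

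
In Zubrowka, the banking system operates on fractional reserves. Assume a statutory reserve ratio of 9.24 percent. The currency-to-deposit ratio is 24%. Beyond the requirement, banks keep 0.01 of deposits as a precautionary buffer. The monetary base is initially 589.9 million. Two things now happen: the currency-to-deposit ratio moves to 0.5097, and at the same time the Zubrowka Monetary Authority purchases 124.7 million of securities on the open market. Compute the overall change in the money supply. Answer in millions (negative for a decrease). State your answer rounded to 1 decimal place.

Before: m₁ = (1 + 0.24) / (0.0924 + 0.01 + 0.24) ≈ 3.62150, MB₁ = 589.9, so M₁ = 3.62150 × 589.9 ≈ 2136.3229 million.
After: m₂ = (1 + 0.5097) / (0.0924 + 0.01 + 0.5097) ≈ 2.46643, MB₂ = 589.9 + 124.7 = 714.6, so M₂ = 2.46643 × 714.6 ≈ 1762.5109 million.
ΔM = M₂ − M₁ = 1762.5109 − 2136.3229 = -373.812 million.

-373.8 million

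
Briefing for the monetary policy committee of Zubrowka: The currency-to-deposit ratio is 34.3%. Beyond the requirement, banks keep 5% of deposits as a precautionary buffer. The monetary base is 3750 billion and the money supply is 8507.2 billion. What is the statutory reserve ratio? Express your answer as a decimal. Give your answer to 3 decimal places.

Using m = M/MB = 8507.2/3750 ≈ 2.268587. Since m = (1 + c)/(c + rr + e), the denominator satisfies c + rr + e = (1 + c)/m = (1 + 0.343) / 2.268587 ≈ 0.591998.
With c = 0.343 and e = 0.05, the statutory reserve ratio is 0.591998 − 0.343 − 0.05 = 0.198998.

0.199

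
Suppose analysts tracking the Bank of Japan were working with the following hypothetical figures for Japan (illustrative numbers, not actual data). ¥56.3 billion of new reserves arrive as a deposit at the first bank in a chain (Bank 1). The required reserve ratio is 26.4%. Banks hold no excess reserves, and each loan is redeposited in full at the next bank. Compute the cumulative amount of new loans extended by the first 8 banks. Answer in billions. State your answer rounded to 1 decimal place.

Bank i lends (1 − rr)^i of the original deposit: Bank 1 lends 56.3·0.7360 = 41.4368, Bank 2 lends 56.3·0.7360² ≈ 30.4975, and so on.
Summing a geometric series: total = 56.3·[0.7360·(1 − 0.7360^8) / (1 − 0.7360)] ≈ 143.4429 billion.

¥143.4 billion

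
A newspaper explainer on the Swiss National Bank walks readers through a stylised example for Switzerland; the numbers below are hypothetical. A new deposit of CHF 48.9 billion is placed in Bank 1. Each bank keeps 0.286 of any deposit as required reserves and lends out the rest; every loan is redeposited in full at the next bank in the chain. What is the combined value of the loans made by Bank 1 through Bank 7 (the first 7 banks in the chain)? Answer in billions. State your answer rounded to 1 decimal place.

Bank i lends (1 − rr)^i of the original deposit: Bank 1 lends 48.9·0.7140 = 34.9146, Bank 2 lends 48.9·0.7140² ≈ 24.9290, and so on.
Summing a geometric series: total = 48.9·[0.7140·(1 − 0.7140^7) / (1 − 0.7140)] ≈ 110.5304 billion.

CHF 110.5 billion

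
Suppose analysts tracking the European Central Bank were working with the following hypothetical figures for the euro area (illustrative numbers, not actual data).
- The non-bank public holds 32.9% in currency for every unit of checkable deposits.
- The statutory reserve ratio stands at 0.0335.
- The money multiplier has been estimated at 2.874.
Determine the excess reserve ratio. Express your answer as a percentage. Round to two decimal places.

9.99%

Using m = 2.874. Since m = (1 + c)/(c + rr + e), the denominator satisfies c + rr + e = (1 + c)/m = (1 + 0.329) / 2.874 ≈ 0.462422.
With c = 0.329 and rr = 0.0335, the excess reserve ratio is 0.462422 − 0.329 − 0.0335 = 0.099922.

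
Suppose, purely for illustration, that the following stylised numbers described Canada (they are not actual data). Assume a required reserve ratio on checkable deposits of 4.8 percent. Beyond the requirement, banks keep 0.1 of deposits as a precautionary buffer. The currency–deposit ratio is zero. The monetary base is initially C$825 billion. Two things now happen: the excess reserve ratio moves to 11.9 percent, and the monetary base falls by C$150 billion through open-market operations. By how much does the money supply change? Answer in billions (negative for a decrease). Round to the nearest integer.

-1532 billion

Before: m₁ = 1 / (0.048 + 0.1) ≈ 6.7568, MB₁ = 825, so M₁ = 6.7568 × 825 = 5574.36 billion.
After: m₂ = 1 / (0.048 + 0.119) ≈ 5.9880, MB₂ = 825 − 150 = 675, so M₂ = 5.9880 × 675 = 4041.9 billion.
ΔM = M₂ − M₁ = 4041.9 − 5574.36 = -1532.46 billion.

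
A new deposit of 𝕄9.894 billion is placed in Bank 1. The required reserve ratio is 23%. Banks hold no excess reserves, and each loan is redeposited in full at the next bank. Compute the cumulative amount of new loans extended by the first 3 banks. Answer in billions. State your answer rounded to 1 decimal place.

𝕄18.0 billion

Bank i lends (1 − rr)^i of the original deposit: Bank 1 lends 9.894·0.7700 ≈ 7.6184, Bank 2 lends 9.894·0.7700² ≈ 5.8662, and so on.
Summing a geometric series: total = 9.894·[0.7700·(1 − 0.7700^3) / (1 − 0.7700)] ≈ 18.0015 billion.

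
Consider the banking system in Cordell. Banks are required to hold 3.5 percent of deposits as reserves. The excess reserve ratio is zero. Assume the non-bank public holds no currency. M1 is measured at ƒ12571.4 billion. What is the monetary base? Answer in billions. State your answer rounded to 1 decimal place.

With no currency drain and no excess reserves, the money multiplier is m = 1/rr = 1/0.035 ≈ 28.5714286.
The monetary base is MB = M / m = 12571.4 / 28.5714286 ≈ 439.999 billion.

ƒ440.0 billion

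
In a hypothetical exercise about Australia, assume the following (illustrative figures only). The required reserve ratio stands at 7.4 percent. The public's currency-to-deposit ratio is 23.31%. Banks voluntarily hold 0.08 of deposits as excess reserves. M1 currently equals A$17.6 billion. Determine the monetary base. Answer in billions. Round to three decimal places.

A$5.525 billion

The money multiplier is m = (1 + c) / (rr + e + c) = (1 + 0.2331) / (0.074 + 0.08 + 0.2331) ≈ 3.185482.
MB = M / m = 17.6 / 3.185482 ≈ 5.5251 billion.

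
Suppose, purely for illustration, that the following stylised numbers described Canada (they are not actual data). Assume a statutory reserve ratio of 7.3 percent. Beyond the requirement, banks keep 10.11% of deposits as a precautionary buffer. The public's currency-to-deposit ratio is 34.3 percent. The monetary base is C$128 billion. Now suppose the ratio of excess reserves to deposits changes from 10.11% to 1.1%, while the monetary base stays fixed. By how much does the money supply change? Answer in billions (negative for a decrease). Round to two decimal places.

C$70.15 billion

Initially m₁ = (1 + 0.343) / (0.073 + 0.1011 + 0.343) ≈ 2.597177, so M₁ = 2.597177 × 128 ≈ 332.4387 billion.
After the change m₂ = (1 + 0.343) / (0.073 + 0.011 + 0.343) ≈ 3.145199, so M₂ = 3.145199 × 128 ≈ 402.5855 billion.
ΔM = M₂ − M₁ = 402.5855 − 332.4387 = 70.1468 billion.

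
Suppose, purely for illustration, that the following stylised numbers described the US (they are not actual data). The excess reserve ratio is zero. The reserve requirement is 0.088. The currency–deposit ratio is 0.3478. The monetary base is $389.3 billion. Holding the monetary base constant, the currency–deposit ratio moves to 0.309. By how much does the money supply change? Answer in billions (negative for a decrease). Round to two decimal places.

$79.62 billion

Initially m₁ = (1 + 0.3478) / (0.088 + 0.3478) ≈ 3.092703, so M₁ = 3.092703 × 389.3 ≈ 1203.9893 billion.
After the change m₂ = (1 + 0.309) / (0.088 + 0.309) ≈ 3.297229, so M₂ = 3.297229 × 389.3 ≈ 1283.6112 billion.
ΔM = M₂ − M₁ = 1283.6112 − 1203.9893 = 79.6219 billion.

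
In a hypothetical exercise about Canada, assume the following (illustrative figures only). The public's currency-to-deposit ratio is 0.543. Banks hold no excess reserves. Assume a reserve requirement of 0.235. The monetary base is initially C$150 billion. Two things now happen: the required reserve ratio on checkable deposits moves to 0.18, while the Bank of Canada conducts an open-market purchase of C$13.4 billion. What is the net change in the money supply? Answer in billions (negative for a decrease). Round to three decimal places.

C$51.229 billion

Before: m₁ = (1 + 0.543) / (0.235 + 0.543) ≈ 1.9832905, MB₁ = 150, so M₁ = 1.9832905 × 150 ≈ 297.4936 billion.
After: m₂ = (1 + 0.543) / (0.18 + 0.543) ≈ 2.1341632, MB₂ = 150 + 13.4 = 163.4, so M₂ = 2.1341632 × 163.4 ≈ 348.7223 billion.
ΔM = M₂ − M₁ = 348.7223 − 297.4936 = 51.2287 billion.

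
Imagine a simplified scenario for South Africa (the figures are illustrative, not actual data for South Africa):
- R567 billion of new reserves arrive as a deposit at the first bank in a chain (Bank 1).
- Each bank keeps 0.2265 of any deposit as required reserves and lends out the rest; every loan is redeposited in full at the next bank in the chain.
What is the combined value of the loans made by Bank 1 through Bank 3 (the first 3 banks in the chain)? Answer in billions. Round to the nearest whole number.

Bank i lends (1 − rr)^i of the original deposit: Bank 1 lends 567·0.7735 = 438.5745, Bank 2 lends 567·0.7735² ≈ 339.2374, and so on.
Summing a geometric series: total = 567·[0.7735·(1 − 0.7735^3) / (1 − 0.7735)] ≈ 1040.2120 billion.

R1040 billion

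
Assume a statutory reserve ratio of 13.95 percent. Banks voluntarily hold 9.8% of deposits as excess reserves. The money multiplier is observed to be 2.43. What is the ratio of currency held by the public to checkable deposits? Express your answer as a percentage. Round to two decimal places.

29.57%

Using m = 2.43. From m = (1 + c)/(c + rr + e), rearranging gives 1 + c = m·(c + rr + e), so c·(1 − m) = m·(rr + e) − 1.
Hence c = [m·(rr + e) − 1]/(1 − m) = [2.43 × (0.1395 + 0.098) − 1] / (1 − 2.43) ≈ 0.295717.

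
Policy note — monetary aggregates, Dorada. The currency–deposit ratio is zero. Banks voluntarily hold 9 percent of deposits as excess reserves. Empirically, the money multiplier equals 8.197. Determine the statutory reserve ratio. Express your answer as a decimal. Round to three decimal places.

0.032

Using m = 8.197. Since m = (1 + c)/(c + rr + e), the denominator satisfies c + rr + e = (1 + c)/m = (1 + 0) / 8.197 ≈ 0.121996.
With c = 0 and e = 0.09, the statutory reserve ratio is 0.121996 − 0 − 0.09 = 0.031996.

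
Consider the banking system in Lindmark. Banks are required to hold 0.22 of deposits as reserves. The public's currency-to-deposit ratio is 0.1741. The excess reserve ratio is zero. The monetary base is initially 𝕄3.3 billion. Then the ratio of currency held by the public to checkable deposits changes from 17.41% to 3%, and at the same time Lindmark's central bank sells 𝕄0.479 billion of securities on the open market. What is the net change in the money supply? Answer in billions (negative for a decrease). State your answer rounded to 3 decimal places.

𝕄1.791 billion

Before: m₁ = (1 + 0.1741) / (0.22 + 0.1741) ≈ 2.97919, MB₁ = 3.3, so M₁ = 2.97919 × 3.3 ≈ 9.8313 billion.
After: m₂ = (1 + 0.03) / (0.22 + 0.03) = 4.12, MB₂ = 3.3 − 0.479 = 2.821, so M₂ = 4.12 × 2.821 ≈ 11.6225 billion.
ΔM = M₂ − M₁ = 11.6225 − 9.8313 = 1.7912 billion.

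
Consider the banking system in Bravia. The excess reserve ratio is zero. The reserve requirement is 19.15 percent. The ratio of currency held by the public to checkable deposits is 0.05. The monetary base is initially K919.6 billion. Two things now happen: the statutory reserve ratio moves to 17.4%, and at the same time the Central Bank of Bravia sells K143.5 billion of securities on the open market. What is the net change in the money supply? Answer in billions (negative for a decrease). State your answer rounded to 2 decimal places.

Before: m₁ = (1 + 0.05) / (0.1915 + 0.05) ≈ 4.347826, MB₁ = 919.6, so M₁ = 4.347826 × 919.6 ≈ 3998.2608 billion.
After: m₂ = (1 + 0.05) / (0.174 + 0.05) = 4.687500, MB₂ = 919.6 − 143.5 = 776.1, so M₂ = 4.687500 × 776.1 ≈ 3637.9688 billion.
ΔM = M₂ − M₁ = 3637.9688 − 3998.2608 = -360.292 billion.

-360.29 billion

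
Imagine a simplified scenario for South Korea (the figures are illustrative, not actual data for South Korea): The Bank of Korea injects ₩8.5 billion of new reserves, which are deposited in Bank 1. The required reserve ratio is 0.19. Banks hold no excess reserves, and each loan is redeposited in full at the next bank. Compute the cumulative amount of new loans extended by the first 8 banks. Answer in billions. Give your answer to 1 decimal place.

Bank i lends (1 − rr)^i of the original deposit: Bank 1 lends 8.5·0.8100 = 6.8850, Bank 2 lends 8.5·0.8100² ≈ 5.5769, and so on.
Summing a geometric series: total = 8.5·[0.8100·(1 − 0.8100^8) / (1 − 0.8100)] ≈ 29.5221 billion.

₩29.5 billion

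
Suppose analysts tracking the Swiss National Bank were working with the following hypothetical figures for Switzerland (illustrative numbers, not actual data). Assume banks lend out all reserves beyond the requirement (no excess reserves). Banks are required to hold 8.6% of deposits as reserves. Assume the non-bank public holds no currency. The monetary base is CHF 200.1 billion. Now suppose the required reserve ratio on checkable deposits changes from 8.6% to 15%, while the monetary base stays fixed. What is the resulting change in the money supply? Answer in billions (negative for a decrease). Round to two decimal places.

Initially m₁ = 1 / (0.086) ≈ 11.627907, so M₁ = 11.627907 × 200.1 ≈ 2326.7442 billion.
After the change m₂ = 1 / (0.15) ≈ 6.666667, so M₂ = 6.666667 × 200.1 ≈ 1334.0001 billion.
ΔM = M₂ − M₁ = 1334.0001 − 2326.7442 = -992.7441 billion.

-992.74 billion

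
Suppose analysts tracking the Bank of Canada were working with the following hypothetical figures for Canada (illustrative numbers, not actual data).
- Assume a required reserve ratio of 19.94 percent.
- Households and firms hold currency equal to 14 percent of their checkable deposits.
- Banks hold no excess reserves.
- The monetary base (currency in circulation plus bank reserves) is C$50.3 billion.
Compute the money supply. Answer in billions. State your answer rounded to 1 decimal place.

C$169.0 billion

The money multiplier is m = (1 + c) / (rr + c) = (1 + 0.14) / (0.1994 + 0.14) ≈ 3.3589.
So M = m × MB = 3.3589 × 50.3 ≈ 168.9527 billion.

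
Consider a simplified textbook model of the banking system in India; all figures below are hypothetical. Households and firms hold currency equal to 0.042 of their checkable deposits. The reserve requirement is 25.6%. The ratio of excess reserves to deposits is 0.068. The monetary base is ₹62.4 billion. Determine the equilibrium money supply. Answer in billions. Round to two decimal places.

₹177.65 billion

The money multiplier is m = (1 + c) / (rr + e + c) = (1 + 0.042) / (0.256 + 0.068 + 0.042) ≈ 2.84699.
So M = m × MB = 2.84699 × 62.4 ≈ 177.6522 billion.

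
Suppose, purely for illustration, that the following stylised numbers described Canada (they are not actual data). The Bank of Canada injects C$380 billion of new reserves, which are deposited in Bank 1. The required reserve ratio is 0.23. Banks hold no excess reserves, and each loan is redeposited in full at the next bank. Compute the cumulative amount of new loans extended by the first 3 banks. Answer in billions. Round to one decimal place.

C$691.4 billion

Bank i lends (1 − rr)^i of the original deposit: Bank 1 lends 380·0.7700 = 292.6000, Bank 2 lends 380·0.7700² = 225.3020, and so on.
Summing a geometric series: total = 380·[0.7700·(1 − 0.7700^3) / (1 − 0.7700)] ≈ 691.3845 billion.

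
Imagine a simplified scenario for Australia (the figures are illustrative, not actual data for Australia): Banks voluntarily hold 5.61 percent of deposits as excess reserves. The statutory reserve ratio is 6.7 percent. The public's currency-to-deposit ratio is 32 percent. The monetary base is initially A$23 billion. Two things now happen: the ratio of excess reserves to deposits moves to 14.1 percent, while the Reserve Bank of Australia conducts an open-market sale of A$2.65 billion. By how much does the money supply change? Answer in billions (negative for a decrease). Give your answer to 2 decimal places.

-17.64 billion

Before: m₁ = (1 + 0.32) / (0.067 + 0.0561 + 0.32) ≈ 2.97901, MB₁ = 23, so M₁ = 2.97901 × 23 ≈ 68.5172 billion.
After: m₂ = (1 + 0.32) / (0.067 + 0.141 + 0.32) = 2.5, MB₂ = 23 − 2.65 = 20.35, so M₂ = 2.5 × 20.35 = 50.875 billion.
ΔM = M₂ − M₁ = 50.875 − 68.5172 = -17.6422 billion.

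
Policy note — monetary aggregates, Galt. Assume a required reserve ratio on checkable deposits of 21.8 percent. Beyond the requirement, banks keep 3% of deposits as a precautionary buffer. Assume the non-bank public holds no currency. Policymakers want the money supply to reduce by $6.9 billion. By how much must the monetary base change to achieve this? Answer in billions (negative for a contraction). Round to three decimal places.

The money multiplier is m = 1 / (rr + e) = 1 / (0.218 + 0.03) ≈ 4.03226.
ΔMB = ΔM / m = (−6.9) / 4.03226 ≈ -1.7112 billion.

-1.711 billion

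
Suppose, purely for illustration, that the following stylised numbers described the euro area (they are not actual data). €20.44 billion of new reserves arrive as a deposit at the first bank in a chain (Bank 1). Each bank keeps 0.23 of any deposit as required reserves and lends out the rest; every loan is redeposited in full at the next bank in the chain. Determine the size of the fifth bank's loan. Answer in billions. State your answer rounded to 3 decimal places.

€5.533 billion

Each bank lends a fraction (1 − rr) = 0.7700 of the deposit it receives, so Bank 5 receives 20.44·0.7700^4 and lends 20.44·0.7700^5 ≈ 5.5327 billion.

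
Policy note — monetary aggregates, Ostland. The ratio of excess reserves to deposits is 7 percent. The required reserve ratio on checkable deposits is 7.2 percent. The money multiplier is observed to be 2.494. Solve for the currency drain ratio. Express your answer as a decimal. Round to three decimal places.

Using m = 2.494. From m = (1 + c)/(c + rr + e), rearranging gives 1 + c = m·(c + rr + e), so c·(1 − m) = m·(rr + e) − 1.
Hence c = [m·(rr + e) − 1]/(1 − m) = [2.494 × (0.072 + 0.07) − 1] / (1 − 2.494) ≈ 0.432297.

0.432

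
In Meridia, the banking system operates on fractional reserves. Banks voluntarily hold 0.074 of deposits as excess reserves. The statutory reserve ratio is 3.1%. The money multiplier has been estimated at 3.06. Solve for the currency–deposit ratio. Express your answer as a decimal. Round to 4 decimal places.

Using m = 3.06. From m = (1 + c)/(c + rr + e), rearranging gives 1 + c = m·(c + rr + e), so c·(1 − m) = m·(rr + e) − 1.
Hence c = [m·(rr + e) − 1]/(1 − m) = [3.06 × (0.031 + 0.074) − 1] / (1 − 3.06) ≈ 0.329466.

0.3295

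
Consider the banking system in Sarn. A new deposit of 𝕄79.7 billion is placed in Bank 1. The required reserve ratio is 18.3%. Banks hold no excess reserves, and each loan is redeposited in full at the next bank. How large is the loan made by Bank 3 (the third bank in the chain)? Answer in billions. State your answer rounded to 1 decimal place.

𝕄43.5 billion

Each bank lends a fraction (1 − rr) = 0.8170 of the deposit it receives, so Bank 3 receives 79.7·0.8170^2 and lends 79.7·0.8170^3 ≈ 43.4635 billion.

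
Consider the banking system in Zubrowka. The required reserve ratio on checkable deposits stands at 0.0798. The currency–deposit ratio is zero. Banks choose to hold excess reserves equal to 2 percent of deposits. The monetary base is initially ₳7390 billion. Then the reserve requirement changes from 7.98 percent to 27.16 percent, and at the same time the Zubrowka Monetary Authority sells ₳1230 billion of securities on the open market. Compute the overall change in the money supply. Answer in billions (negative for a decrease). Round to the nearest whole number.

-52923 billion

Before: m₁ = 1 / (0.0798 + 0.02) ≈ 10.02004, MB₁ = 7390, so M₁ = 10.02004 × 7390 = 74048.0956 billion.
After: m₂ = 1 / (0.2716 + 0.02) ≈ 3.42936, MB₂ = 7390 − 1230 = 6160, so M₂ = 3.42936 × 6160 = 21124.8576 billion.
ΔM = M₂ − M₁ = 21124.8576 − 74048.0956 = -52923.238 billion.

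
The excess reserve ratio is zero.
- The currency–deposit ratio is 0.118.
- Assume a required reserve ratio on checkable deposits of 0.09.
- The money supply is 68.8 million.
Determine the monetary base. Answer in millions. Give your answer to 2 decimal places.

12.80 million

The money multiplier is m = (1 + c) / (rr + c) = (1 + 0.118) / (0.09 + 0.118) = 5.37500.
MB = M / m = 68.8 / 5.37500 = 12.8 million.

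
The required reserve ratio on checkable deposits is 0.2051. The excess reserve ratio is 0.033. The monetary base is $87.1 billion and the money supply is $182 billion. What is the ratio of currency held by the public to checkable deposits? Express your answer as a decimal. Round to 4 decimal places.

0.4612

Using m = M/MB = 182/87.1 ≈ 2.089552. From m = (1 + c)/(c + rr + e), rearranging gives 1 + c = m·(c + rr + e), so c·(1 − m) = m·(rr + e) − 1.
Hence c = [m·(rr + e) − 1]/(1 − m) = [2.089552 × (0.2051 + 0.033) − 1] / (1 − 2.089552) ≈ 0.461178.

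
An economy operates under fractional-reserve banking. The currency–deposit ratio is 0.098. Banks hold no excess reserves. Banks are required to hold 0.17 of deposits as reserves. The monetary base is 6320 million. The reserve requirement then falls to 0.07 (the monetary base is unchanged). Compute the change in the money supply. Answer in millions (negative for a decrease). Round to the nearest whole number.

15413 million

Initially m₁ = (1 + 0.098) / (0.17 + 0.098) ≈ 4.09701, so M₁ = 4.09701 × 6320 = 25893.1032 million.
After the change m₂ = (1 + 0.098) / (0.07 + 0.098) ≈ 6.53571, so M₂ = 6.53571 × 6320 = 41305.6872 million.
ΔM = M₂ − M₁ = 41305.6872 − 25893.1032 = 15412.584 million.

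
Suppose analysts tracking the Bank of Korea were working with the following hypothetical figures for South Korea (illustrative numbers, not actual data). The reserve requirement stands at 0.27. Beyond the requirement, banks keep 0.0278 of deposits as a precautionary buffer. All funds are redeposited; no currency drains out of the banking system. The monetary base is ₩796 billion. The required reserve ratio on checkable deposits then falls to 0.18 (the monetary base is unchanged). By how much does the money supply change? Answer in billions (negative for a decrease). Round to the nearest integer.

₩1158 billion

Initially m₁ = 1 / (0.27 + 0.0278) ≈ 3.3580, so M₁ = 3.3580 × 796 = 2672.968 billion.
After the change m₂ = 1 / (0.18 + 0.0278) ≈ 4.8123, so M₂ = 4.8123 × 796 = 3830.5908 billion.
ΔM = M₂ − M₁ = 3830.5908 − 2672.968 = 1157.6228 billion.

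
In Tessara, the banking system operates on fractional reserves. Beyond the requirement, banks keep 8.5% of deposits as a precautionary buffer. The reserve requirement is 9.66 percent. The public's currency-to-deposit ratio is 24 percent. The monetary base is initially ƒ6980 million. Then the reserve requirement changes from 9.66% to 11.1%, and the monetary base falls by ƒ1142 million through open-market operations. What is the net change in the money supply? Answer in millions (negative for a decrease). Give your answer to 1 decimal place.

-3925.9 million

Before: m₁ = (1 + 0.24) / (0.0966 + 0.085 + 0.24) ≈ 2.941176, MB₁ = 6980, so M₁ = 2.941176 × 6980 ≈ 20529.4085 million.
After: m₂ = (1 + 0.24) / (0.111 + 0.085 + 0.24) ≈ 2.844037, MB₂ = 6980 − 1142 = 5838, so M₂ = 2.844037 × 5838 ≈ 16603.488 million.
ΔM = M₂ − M₁ = 16603.488 − 20529.4085 = -3925.9205 million.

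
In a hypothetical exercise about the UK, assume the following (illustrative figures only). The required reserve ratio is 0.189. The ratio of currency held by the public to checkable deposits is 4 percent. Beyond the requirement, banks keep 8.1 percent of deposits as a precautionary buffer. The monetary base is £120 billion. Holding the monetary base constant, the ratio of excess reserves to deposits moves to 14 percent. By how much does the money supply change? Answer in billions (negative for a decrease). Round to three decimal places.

Initially m₁ = (1 + 0.04) / (0.189 + 0.081 + 0.04) ≈ 3.3548387, so M₁ = 3.3548387 × 120 ≈ 402.5806 billion.
After the change m₂ = (1 + 0.04) / (0.189 + 0.14 + 0.04) ≈ 2.8184282, so M₂ = 2.8184282 × 120 ≈ 338.2114 billion.
ΔM = M₂ − M₁ = 338.2114 − 402.5806 = -64.3692 billion.

-64.369 billion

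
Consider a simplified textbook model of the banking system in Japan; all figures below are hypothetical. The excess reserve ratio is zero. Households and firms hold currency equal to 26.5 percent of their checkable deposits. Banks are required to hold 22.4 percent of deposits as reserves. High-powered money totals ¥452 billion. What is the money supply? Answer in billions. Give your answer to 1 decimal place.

¥1169.3 billion

The money multiplier is m = (1 + c) / (rr + c) = (1 + 0.265) / (0.224 + 0.265) ≈ 2.58691.
So M = m × MB = 2.58691 × 452 ≈ 1169.2833 billion.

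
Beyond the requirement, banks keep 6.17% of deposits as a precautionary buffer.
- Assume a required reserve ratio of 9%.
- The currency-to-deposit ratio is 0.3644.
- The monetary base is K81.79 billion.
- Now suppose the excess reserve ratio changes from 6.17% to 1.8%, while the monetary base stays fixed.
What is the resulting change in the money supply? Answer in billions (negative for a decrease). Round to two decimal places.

K20.00 billion

Initially m₁ = (1 + 0.3644) / (0.09 + 0.0617 + 0.3644) ≈ 2.64367, so M₁ = 2.64367 × 81.79 ≈ 216.2258 billion.
After the change m₂ = (1 + 0.3644) / (0.09 + 0.018 + 0.3644) ≈ 2.88823, so M₂ = 2.88823 × 81.79 ≈ 236.2283 billion.
ΔM = M₂ − M₁ = 236.2283 − 216.2258 = 20.0025 billion.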